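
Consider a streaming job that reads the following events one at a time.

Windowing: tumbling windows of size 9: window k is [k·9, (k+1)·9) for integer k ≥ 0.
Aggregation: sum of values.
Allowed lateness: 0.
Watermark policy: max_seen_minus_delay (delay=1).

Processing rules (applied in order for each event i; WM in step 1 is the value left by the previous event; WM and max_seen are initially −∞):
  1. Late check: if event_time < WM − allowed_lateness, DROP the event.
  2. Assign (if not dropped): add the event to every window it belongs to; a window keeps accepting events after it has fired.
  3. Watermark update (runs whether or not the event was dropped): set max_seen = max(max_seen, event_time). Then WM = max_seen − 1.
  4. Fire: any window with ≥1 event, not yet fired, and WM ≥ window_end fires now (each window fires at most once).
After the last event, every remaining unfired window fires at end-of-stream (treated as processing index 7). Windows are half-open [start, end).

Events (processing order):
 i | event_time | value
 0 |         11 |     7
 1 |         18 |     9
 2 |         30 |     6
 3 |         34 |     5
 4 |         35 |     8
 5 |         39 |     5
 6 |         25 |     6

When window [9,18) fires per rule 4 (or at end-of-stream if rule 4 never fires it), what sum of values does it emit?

i=0 t=11 v=7: → [9,18); WM=10
i=1 t=18 v=9: → [18,27); WM=17
i=2 t=30 v=6: → [27,36); WM=29; [9,18) fires=7 [18,27) fires=9
i=3 t=34 v=5: → [27,36); WM=33
i=4 t=35 v=8: → [27,36); WM=34
i=5 t=39 v=5: → [36,45); WM=38; [27,36) fires=19
i=6 t=25 v=6: DROP (t<38-0); WM=38

7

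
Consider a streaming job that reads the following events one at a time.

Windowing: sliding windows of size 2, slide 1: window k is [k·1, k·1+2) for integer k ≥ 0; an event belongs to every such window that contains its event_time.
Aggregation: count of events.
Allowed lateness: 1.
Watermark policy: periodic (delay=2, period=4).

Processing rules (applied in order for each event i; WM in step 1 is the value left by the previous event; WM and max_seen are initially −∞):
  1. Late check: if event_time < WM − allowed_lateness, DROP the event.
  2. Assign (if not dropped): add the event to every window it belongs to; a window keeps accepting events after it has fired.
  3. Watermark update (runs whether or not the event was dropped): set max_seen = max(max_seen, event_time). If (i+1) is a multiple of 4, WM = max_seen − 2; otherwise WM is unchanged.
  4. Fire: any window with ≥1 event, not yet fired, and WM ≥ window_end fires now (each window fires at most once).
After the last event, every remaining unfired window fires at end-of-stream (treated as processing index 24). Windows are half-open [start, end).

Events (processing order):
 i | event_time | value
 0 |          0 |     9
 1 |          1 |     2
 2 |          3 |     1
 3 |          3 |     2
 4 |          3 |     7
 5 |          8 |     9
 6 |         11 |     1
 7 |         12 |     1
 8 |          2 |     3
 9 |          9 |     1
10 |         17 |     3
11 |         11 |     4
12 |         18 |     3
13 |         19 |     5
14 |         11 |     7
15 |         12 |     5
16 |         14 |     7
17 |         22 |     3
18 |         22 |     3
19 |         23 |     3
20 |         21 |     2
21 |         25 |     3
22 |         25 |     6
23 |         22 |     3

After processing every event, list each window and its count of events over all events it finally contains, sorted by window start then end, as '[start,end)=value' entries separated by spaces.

[0,2)=2 [1,3)=1 [2,4)=3 [3,5)=3 [7,9)=1 [8,10)=2 [9,11)=1 [10,12)=2 [11,13)=3 [12,14)=1 [16,18)=1 [17,19)=2 [18,20)=2 [19,21)=1 [20,22)=1 [21,23)=4 [22,24)=4 [23,25)=1 [24,26)=2 [25,27)=2

i=0 t=0 v=9: → [0,2); WM=−∞
i=1 t=1 v=2: → [1,3),[0,2); WM=−∞
i=2 t=3 v=1: → [3,5),[2,4); WM=−∞
i=3 t=3 v=2: → [3,5),[2,4); WM=1
i=4 t=3 v=7: → [3,5),[2,4); WM=1
i=5 t=8 v=9: → [8,10),[7,9); WM=1
i=6 t=11 v=1: → [11,13),[10,12); WM=1
i=7 t=12 v=1: → [12,14),[11,13); WM=10; [0,2) fires=2 [1,3) fires=1 [2,4) fires=3 [3,5) fires=3 [7,9) fires=1 [8,10) fires=1
i=8 t=2 v=3: DROP (t<10-1); WM=10
i=9 t=9 v=1: → [9,11),[8,10); WM=10
i=10 t=17 v=3: → [17,19),[16,18); WM=10
i=11 t=11 v=4: → [11,13),[10,12); WM=15; [9,11) fires=1 [10,12) fires=2 [11,13) fires=3 [12,14) fires=1
i=12 t=18 v=3: → [18,20),[17,19); WM=15
i=13 t=19 v=5: → [19,21),[18,20); WM=15
i=14 t=11 v=7: DROP (t<15-1); WM=15
i=15 t=12 v=5: DROP (t<15-1); WM=17
i=16 t=14 v=7: DROP (t<17-1); WM=17
i=17 t=22 v=3: → [22,24),[21,23); WM=17
i=18 t=22 v=3: → [22,24),[21,23); WM=17
i=19 t=23 v=3: → [23,25),[22,24); WM=21; [16,18) fires=1 [17,19) fires=2 [18,20) fires=2 [19,21) fires=1
i=20 t=21 v=2: → [21,23),[20,22); WM=21
i=21 t=25 v=3: → [25,27),[24,26); WM=21
i=22 t=25 v=6: → [25,27),[24,26); WM=21
i=23 t=22 v=3: → [22,24),[21,23); WM=23; [20,22) fires=1 [21,23) fires=4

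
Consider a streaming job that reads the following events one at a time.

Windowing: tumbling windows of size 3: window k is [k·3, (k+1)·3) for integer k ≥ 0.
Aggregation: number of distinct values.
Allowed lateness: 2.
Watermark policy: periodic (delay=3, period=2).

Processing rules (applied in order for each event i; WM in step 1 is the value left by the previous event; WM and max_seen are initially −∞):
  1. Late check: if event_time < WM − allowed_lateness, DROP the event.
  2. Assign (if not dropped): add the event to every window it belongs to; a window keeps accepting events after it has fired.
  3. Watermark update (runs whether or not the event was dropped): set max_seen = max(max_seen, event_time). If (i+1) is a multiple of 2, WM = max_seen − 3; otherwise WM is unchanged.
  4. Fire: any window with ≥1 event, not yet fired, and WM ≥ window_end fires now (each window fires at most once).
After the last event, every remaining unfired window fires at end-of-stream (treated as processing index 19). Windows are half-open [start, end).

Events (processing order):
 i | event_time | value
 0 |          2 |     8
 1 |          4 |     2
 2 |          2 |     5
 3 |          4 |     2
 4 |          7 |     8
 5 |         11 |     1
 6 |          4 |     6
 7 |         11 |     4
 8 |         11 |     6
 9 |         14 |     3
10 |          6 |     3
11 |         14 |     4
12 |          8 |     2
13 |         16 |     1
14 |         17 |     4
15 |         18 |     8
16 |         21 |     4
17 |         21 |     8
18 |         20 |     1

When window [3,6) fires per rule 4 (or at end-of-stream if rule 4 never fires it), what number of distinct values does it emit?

1

i=0 t=2 v=8: → [0,3); WM=−∞
i=1 t=4 v=2: → [3,6); WM=1
i=2 t=2 v=5: → [0,3); WM=1
i=3 t=4 v=2: → [3,6); WM=1
i=4 t=7 v=8: → [6,9); WM=1
i=5 t=11 v=1: → [9,12); WM=8; [0,3) fires=2 [3,6) fires=1
i=6 t=4 v=6: DROP (t<8-2); WM=8
i=7 t=11 v=4: → [9,12); WM=8
i=8 t=11 v=6: → [9,12); WM=8
i=9 t=14 v=3: → [12,15); WM=11; [6,9) fires=1
i=10 t=6 v=3: DROP (t<11-2); WM=11
i=11 t=14 v=4: → [12,15); WM=11
i=12 t=8 v=2: DROP (t<11-2); WM=11
i=13 t=16 v=1: → [15,18); WM=13; [9,12) fires=3
i=14 t=17 v=4: → [15,18); WM=13
i=15 t=18 v=8: → [18,21); WM=15; [12,15) fires=2
i=16 t=21 v=4: → [21,24); WM=15
i=17 t=21 v=8: → [21,24); WM=18; [15,18) fires=2
i=18 t=20 v=1: → [18,21); WM=18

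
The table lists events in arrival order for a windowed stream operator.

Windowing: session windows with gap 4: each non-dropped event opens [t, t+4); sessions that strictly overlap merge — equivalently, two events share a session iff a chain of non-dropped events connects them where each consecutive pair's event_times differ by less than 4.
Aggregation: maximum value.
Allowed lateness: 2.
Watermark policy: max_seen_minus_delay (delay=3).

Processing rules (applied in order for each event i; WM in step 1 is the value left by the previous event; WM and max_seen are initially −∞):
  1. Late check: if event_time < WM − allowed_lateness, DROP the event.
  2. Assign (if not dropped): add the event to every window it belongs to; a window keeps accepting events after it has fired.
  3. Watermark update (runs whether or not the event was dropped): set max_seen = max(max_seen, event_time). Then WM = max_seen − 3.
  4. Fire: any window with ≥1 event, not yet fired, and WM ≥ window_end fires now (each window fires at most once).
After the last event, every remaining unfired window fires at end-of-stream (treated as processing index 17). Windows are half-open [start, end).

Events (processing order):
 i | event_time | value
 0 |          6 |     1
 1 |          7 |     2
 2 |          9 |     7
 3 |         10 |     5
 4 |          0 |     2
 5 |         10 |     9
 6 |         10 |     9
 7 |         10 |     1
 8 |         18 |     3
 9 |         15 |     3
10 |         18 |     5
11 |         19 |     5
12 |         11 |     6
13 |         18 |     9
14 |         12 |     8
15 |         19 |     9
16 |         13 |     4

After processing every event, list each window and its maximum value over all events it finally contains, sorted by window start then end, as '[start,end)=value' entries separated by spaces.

[6,14)=9 [15,23)=9

i=0 t=6 v=1: → [6,10); WM=3
i=1 t=7 v=2: → [6,11); WM=4
i=2 t=9 v=7: → [6,13); WM=6
i=3 t=10 v=5: → [6,14); WM=7
i=4 t=0 v=2: DROP (t<7-2); WM=7
i=5 t=10 v=9: → [6,14); WM=7
i=6 t=10 v=9: → [6,14); WM=7
i=7 t=10 v=1: → [6,14); WM=7
i=8 t=18 v=3: → [18,22); WM=15
i=9 t=15 v=3: → [15,22); WM=15
i=10 t=18 v=5: → [15,22); WM=15
i=11 t=19 v=5: → [15,23); WM=16
i=12 t=11 v=6: DROP (t<16-2); WM=16
i=13 t=18 v=9: → [15,23); WM=16
i=14 t=12 v=8: DROP (t<16-2); WM=16
i=15 t=19 v=9: → [15,23); WM=16
i=16 t=13 v=4: DROP (t<16-2); WM=16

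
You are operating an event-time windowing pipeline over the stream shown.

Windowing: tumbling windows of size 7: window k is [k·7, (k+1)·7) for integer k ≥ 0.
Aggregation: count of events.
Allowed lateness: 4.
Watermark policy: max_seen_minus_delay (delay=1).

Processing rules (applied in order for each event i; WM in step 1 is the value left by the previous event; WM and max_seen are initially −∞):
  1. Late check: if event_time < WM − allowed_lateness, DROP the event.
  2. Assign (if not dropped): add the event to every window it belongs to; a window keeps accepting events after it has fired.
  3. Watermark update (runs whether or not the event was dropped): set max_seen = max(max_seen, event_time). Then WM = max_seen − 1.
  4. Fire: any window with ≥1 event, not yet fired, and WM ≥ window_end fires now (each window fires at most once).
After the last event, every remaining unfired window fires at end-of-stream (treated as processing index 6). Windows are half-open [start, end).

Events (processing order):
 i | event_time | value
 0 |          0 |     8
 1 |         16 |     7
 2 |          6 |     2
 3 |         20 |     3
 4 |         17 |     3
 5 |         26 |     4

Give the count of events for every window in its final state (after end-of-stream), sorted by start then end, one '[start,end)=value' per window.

[0,7)=1 [14,21)=3 [21,28)=1

i=0 t=0 v=8: → [0,7); WM=-1
i=1 t=16 v=7: → [14,21); WM=15; [0,7) fires=1
i=2 t=6 v=2: DROP (t<15-4); WM=15
i=3 t=20 v=3: → [14,21); WM=19
i=4 t=17 v=3: → [14,21); WM=19
i=5 t=26 v=4: → [21,28); WM=25; [14,21) fires=3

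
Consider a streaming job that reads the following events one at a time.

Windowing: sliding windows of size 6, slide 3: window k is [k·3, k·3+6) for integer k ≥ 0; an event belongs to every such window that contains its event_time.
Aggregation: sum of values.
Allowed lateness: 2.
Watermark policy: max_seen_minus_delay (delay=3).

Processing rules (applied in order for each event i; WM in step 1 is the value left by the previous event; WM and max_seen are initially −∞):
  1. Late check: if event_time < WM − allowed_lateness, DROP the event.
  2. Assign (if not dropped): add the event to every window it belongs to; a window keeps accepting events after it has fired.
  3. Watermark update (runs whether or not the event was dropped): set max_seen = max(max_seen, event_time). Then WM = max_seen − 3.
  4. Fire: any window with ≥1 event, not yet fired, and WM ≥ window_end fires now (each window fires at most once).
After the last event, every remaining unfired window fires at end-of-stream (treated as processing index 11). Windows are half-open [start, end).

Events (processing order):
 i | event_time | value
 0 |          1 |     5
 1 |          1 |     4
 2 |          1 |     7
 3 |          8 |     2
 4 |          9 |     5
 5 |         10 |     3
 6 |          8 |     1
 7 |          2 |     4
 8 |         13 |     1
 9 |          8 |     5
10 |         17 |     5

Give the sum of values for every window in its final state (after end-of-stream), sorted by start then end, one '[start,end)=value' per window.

i=0 t=1 v=5: → [0,6); WM=-2
i=1 t=1 v=4: → [0,6); WM=-2
i=2 t=1 v=7: → [0,6); WM=-2
i=3 t=8 v=2: → [6,12),[3,9); WM=5
i=4 t=9 v=5: → [9,15),[6,12); WM=6; [0,6) fires=16
i=5 t=10 v=3: → [9,15),[6,12); WM=7
i=6 t=8 v=1: → [6,12),[3,9); WM=7
i=7 t=2 v=4: DROP (t<7-2); WM=7
i=8 t=13 v=1: → [12,18),[9,15); WM=10; [3,9) fires=3
i=9 t=8 v=5: → [6,12),[3,9); WM=10
i=10 t=17 v=5: → [15,21),[12,18); WM=14; [6,12) fires=16

[0,6)=16 [3,9)=8 [6,12)=16 [9,15)=9 [12,18)=6 [15,21)=5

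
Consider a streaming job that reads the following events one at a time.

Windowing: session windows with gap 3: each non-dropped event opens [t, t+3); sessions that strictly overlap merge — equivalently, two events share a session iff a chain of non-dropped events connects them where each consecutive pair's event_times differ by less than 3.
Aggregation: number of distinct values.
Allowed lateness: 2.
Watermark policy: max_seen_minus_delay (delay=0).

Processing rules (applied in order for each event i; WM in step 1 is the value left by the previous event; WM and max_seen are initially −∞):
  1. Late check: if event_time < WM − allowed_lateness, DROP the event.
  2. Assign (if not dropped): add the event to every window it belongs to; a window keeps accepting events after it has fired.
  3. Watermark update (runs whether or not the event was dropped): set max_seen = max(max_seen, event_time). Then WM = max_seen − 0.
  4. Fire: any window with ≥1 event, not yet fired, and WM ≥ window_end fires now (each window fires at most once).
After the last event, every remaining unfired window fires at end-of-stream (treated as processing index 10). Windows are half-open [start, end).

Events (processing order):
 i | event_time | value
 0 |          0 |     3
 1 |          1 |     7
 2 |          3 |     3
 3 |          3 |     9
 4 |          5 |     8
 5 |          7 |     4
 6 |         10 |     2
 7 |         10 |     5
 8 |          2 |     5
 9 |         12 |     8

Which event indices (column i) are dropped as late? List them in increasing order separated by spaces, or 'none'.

i=0 t=0 v=3: → [0,3); WM=0
i=1 t=1 v=7: → [0,4); WM=1
i=2 t=3 v=3: → [0,6); WM=3
i=3 t=3 v=9: → [0,6); WM=3
i=4 t=5 v=8: → [0,8); WM=5
i=5 t=7 v=4: → [0,10); WM=7
i=6 t=10 v=2: → [10,13); WM=10
i=7 t=10 v=5: → [10,13); WM=10
i=8 t=2 v=5: DROP (t<10-2); WM=10
i=9 t=12 v=8: → [10,15); WM=12

8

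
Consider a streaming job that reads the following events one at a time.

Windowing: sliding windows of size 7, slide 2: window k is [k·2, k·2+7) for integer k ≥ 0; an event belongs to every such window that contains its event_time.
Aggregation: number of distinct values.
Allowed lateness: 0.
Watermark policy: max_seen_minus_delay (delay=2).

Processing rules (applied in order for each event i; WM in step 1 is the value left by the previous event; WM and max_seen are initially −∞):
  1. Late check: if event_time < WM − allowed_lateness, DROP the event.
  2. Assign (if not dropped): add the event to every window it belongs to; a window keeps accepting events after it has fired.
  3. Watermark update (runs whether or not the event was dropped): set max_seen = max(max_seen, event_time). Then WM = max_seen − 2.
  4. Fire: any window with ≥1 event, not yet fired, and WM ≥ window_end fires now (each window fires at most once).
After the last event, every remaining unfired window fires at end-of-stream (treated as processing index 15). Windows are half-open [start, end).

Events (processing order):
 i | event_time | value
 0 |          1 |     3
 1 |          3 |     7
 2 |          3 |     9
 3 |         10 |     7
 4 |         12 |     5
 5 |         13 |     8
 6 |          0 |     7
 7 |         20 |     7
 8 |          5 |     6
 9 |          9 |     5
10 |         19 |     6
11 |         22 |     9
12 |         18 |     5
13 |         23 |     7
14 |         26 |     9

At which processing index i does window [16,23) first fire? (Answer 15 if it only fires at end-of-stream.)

14

i=0 t=1 v=3: → [0,7); WM=-1
i=1 t=3 v=7: → [2,9),[0,7); WM=1
i=2 t=3 v=9: → [2,9),[0,7); WM=1
i=3 t=10 v=7: → [10,17),[8,15),[6,13),[4,11); WM=8; [0,7) fires=3
i=4 t=12 v=5: → [12,19),[10,17),[8,15),[6,13); WM=10; [2,9) fires=2
i=5 t=13 v=8: → [12,19),[10,17),[8,15); WM=11; [4,11) fires=1
i=6 t=0 v=7: DROP (t<11-0); WM=11
i=7 t=20 v=7: → [20,27),[18,25),[16,23),[14,21); WM=18; [6,13) fires=2 [8,15) fires=3 [10,17) fires=3
i=8 t=5 v=6: DROP (t<18-0); WM=18
i=9 t=9 v=5: DROP (t<18-0); WM=18
i=10 t=19 v=6: → [18,25),[16,23),[14,21); WM=18
i=11 t=22 v=9: → [22,29),[20,27),[18,25),[16,23); WM=20; [12,19) fires=2
i=12 t=18 v=5: DROP (t<20-0); WM=20
i=13 t=23 v=7: → [22,29),[20,27),[18,25); WM=21; [14,21) fires=2
i=14 t=26 v=9: → [26,33),[24,31),[22,29),[20,27); WM=24; [16,23) fires=3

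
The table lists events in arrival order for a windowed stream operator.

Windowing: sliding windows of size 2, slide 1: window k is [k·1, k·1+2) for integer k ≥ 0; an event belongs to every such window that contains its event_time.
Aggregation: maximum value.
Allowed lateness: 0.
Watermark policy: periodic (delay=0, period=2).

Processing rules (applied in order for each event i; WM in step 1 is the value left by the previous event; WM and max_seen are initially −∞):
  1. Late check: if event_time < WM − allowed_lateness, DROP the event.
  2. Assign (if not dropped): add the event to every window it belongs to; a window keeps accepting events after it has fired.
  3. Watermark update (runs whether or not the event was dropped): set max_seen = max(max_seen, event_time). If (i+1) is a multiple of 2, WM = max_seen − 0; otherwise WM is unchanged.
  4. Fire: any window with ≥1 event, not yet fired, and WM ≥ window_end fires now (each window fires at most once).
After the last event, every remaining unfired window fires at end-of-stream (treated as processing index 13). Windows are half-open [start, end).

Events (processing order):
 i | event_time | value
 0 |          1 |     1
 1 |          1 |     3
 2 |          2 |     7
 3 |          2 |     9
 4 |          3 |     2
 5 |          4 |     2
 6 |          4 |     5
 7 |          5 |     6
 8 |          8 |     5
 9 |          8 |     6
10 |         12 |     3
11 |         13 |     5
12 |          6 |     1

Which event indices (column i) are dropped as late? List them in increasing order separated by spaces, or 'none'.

12

i=0 t=1 v=1: → [1,3),[0,2); WM=−∞
i=1 t=1 v=3: → [1,3),[0,2); WM=1
i=2 t=2 v=7: → [2,4),[1,3); WM=1
i=3 t=2 v=9: → [2,4),[1,3); WM=2; [0,2) fires=3
i=4 t=3 v=2: → [3,5),[2,4); WM=2
i=5 t=4 v=2: → [4,6),[3,5); WM=4; [1,3) fires=9 [2,4) fires=9
i=6 t=4 v=5: → [4,6),[3,5); WM=4
i=7 t=5 v=6: → [5,7),[4,6); WM=5; [3,5) fires=5
i=8 t=8 v=5: → [8,10),[7,9); WM=5
i=9 t=8 v=6: → [8,10),[7,9); WM=8; [4,6) fires=6 [5,7) fires=6
i=10 t=12 v=3: → [12,14),[11,13); WM=8
i=11 t=13 v=5: → [13,15),[12,14); WM=13; [7,9) fires=6 [8,10) fires=6 [11,13) fires=3
i=12 t=6 v=1: DROP (t<13-0); WM=13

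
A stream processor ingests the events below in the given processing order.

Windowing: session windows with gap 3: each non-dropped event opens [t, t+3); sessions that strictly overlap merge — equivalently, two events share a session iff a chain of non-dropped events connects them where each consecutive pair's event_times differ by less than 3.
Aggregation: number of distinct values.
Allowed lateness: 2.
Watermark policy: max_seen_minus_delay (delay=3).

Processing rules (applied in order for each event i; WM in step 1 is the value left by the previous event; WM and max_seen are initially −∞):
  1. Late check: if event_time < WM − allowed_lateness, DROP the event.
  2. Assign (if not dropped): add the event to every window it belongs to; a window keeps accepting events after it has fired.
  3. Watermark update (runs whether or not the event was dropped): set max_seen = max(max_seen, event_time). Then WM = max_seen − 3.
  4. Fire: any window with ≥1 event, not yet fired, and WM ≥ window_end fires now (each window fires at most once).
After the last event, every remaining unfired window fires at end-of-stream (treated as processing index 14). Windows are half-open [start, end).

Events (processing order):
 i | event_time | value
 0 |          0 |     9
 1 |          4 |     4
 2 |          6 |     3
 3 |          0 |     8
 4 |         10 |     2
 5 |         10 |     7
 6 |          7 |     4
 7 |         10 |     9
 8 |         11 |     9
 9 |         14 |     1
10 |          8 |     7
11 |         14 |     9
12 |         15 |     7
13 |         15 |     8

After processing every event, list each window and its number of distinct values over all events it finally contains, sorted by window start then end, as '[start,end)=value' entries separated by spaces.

i=0 t=0 v=9: → [0,3); WM=-3
i=1 t=4 v=4: → [4,7); WM=1
i=2 t=6 v=3: → [4,9); WM=3
i=3 t=0 v=8: DROP (t<3-2); WM=3
i=4 t=10 v=2: → [10,13); WM=7
i=5 t=10 v=7: → [10,13); WM=7
i=6 t=7 v=4: → [4,10); WM=7
i=7 t=10 v=9: → [10,13); WM=7
i=8 t=11 v=9: → [10,14); WM=8
i=9 t=14 v=1: → [14,17); WM=11
i=10 t=8 v=7: DROP (t<11-2); WM=11
i=11 t=14 v=9: → [14,17); WM=11
i=12 t=15 v=7: → [14,18); WM=12
i=13 t=15 v=8: → [14,18); WM=12

[0,3)=1 [4,10)=2 [10,14)=3 [14,18)=4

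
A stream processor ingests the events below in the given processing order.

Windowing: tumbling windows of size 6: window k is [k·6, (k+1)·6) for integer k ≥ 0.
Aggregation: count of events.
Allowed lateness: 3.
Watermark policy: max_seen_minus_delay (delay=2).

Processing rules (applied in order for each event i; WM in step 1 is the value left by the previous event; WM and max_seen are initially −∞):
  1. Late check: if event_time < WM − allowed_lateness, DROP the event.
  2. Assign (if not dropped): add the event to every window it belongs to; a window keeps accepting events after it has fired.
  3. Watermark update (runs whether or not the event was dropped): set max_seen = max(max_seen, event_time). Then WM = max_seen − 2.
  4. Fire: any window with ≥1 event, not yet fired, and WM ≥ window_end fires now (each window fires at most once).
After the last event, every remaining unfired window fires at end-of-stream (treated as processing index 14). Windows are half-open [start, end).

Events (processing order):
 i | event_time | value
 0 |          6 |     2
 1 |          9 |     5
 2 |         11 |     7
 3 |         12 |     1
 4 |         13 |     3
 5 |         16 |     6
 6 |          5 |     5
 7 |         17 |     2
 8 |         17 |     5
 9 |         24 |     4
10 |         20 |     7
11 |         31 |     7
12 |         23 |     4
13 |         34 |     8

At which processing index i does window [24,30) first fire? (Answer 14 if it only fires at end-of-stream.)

13

i=0 t=6 v=2: → [6,12); WM=4
i=1 t=9 v=5: → [6,12); WM=7
i=2 t=11 v=7: → [6,12); WM=9
i=3 t=12 v=1: → [12,18); WM=10
i=4 t=13 v=3: → [12,18); WM=11
i=5 t=16 v=6: → [12,18); WM=14; [6,12) fires=3
i=6 t=5 v=5: DROP (t<14-3); WM=14
i=7 t=17 v=2: → [12,18); WM=15
i=8 t=17 v=5: → [12,18); WM=15
i=9 t=24 v=4: → [24,30); WM=22; [12,18) fires=5
i=10 t=20 v=7: → [18,24); WM=22
i=11 t=31 v=7: → [30,36); WM=29; [18,24) fires=1
i=12 t=23 v=4: DROP (t<29-3); WM=29
i=13 t=34 v=8: → [30,36); WM=32; [24,30) fires=1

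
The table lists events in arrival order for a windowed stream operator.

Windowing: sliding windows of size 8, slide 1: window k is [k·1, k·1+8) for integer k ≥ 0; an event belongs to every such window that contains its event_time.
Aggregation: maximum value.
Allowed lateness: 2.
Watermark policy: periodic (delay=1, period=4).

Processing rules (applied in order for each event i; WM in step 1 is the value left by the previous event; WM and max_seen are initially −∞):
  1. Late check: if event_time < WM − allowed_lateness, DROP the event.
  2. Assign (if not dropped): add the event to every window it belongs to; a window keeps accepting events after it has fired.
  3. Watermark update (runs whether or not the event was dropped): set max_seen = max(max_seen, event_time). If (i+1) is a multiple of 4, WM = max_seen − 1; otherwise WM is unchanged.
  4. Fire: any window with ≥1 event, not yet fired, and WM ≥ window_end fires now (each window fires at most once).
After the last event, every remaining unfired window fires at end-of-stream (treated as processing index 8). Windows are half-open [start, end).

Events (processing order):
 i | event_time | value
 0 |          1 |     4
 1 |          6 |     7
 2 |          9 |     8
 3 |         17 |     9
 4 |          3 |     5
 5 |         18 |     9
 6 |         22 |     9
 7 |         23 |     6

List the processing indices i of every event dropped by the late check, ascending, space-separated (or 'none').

i=0 t=1 v=4: → [1,9),[0,8); WM=−∞
i=1 t=6 v=7: → [6,14),[5,13),[4,12),[3,11),[2,10),[1,9),[0,8); WM=−∞
i=2 t=9 v=8: → [9,17),[8,16),[7,15),[6,14),[5,13),[4,12),[3,11),[2,10); WM=−∞
i=3 t=17 v=9: → [17,25),[16,24),[15,23),[14,22),[13,21),[12,20),[11,19),[10,18); WM=16; [0,8) fires=7 [1,9) fires=7 [2,10) fires=8 [3,11) fires=8 [4,12) fires=8 [5,13) fires=8 [6,14) fires=8 [7,15) fires=8 [8,16) fires=8
i=4 t=3 v=5: DROP (t<16-2); WM=16
i=5 t=18 v=9: → [18,26),[17,25),[16,24),[15,23),[14,22),[13,21),[12,20),[11,19); WM=16
i=6 t=22 v=9: → [22,30),[21,29),[20,28),[19,27),[18,26),[17,25),[16,24),[15,23); WM=16
i=7 t=23 v=6: → [23,31),[22,30),[21,29),[20,28),[19,27),[18,26),[17,25),[16,24); WM=22; [9,17) fires=8 [10,18) fires=9 [11,19) fires=9 [12,20) fires=9 [13,21) fires=9 [14,22) fires=9

4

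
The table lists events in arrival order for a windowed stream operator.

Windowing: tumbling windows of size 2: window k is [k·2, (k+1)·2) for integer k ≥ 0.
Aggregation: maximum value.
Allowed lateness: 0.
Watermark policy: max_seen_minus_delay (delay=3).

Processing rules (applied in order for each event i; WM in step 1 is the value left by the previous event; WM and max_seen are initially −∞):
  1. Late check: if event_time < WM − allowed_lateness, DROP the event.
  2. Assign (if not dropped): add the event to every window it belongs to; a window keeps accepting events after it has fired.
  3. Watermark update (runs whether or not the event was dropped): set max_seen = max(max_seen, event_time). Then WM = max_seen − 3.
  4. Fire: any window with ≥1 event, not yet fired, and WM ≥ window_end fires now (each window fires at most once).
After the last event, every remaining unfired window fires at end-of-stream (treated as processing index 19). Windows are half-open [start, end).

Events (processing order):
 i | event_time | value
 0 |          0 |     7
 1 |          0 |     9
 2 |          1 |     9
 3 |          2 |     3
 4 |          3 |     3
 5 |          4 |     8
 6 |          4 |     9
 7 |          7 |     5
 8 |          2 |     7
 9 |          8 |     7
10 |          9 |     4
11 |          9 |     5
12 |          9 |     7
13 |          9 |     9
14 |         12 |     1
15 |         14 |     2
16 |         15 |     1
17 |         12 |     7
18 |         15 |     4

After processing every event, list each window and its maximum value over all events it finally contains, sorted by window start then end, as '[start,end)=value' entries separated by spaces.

i=0 t=0 v=7: → [0,2); WM=-3
i=1 t=0 v=9: → [0,2); WM=-3
i=2 t=1 v=9: → [0,2); WM=-2
i=3 t=2 v=3: → [2,4); WM=-1
i=4 t=3 v=3: → [2,4); WM=0
i=5 t=4 v=8: → [4,6); WM=1
i=6 t=4 v=9: → [4,6); WM=1
i=7 t=7 v=5: → [6,8); WM=4; [0,2) fires=9 [2,4) fires=3
i=8 t=2 v=7: DROP (t<4-0); WM=4
i=9 t=8 v=7: → [8,10); WM=5
i=10 t=9 v=4: → [8,10); WM=6; [4,6) fires=9
i=11 t=9 v=5: → [8,10); WM=6
i=12 t=9 v=7: → [8,10); WM=6
i=13 t=9 v=9: → [8,10); WM=6
i=14 t=12 v=1: → [12,14); WM=9; [6,8) fires=5
i=15 t=14 v=2: → [14,16); WM=11; [8,10) fires=9
i=16 t=15 v=1: → [14,16); WM=12
i=17 t=12 v=7: → [12,14); WM=12
i=18 t=15 v=4: → [14,16); WM=12

[0,2)=9 [2,4)=3 [4,6)=9 [6,8)=5 [8,10)=9 [12,14)=7 [14,16)=4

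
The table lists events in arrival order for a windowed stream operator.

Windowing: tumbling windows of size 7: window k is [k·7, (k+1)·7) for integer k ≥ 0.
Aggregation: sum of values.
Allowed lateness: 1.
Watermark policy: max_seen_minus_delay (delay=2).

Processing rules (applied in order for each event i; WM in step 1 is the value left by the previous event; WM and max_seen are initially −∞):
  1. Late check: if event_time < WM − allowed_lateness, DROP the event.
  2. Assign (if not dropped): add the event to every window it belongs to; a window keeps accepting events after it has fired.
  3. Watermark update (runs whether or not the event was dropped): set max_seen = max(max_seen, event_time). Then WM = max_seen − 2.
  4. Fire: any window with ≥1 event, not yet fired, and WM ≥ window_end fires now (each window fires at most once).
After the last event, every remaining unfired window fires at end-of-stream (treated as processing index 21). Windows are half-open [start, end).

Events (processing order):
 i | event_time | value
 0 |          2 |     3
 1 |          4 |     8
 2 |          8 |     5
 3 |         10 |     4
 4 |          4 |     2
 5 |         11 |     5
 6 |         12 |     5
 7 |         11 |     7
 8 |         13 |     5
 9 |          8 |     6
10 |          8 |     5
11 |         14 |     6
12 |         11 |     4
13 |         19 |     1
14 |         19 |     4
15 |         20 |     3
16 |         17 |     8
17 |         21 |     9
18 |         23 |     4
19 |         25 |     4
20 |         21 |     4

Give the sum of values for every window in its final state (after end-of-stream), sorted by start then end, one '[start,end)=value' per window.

[0,7)=11 [7,14)=35 [14,21)=22 [21,28)=17

i=0 t=2 v=3: → [0,7); WM=0
i=1 t=4 v=8: → [0,7); WM=2
i=2 t=8 v=5: → [7,14); WM=6
i=3 t=10 v=4: → [7,14); WM=8; [0,7) fires=11
i=4 t=4 v=2: DROP (t<8-1); WM=8
i=5 t=11 v=5: → [7,14); WM=9
i=6 t=12 v=5: → [7,14); WM=10
i=7 t=11 v=7: → [7,14); WM=10
i=8 t=13 v=5: → [7,14); WM=11
i=9 t=8 v=6: DROP (t<11-1); WM=11
i=10 t=8 v=5: DROP (t<11-1); WM=11
i=11 t=14 v=6: → [14,21); WM=12
i=12 t=11 v=4: → [7,14); WM=12
i=13 t=19 v=1: → [14,21); WM=17; [7,14) fires=35
i=14 t=19 v=4: → [14,21); WM=17
i=15 t=20 v=3: → [14,21); WM=18
i=16 t=17 v=8: → [14,21); WM=18
i=17 t=21 v=9: → [21,28); WM=19
i=18 t=23 v=4: → [21,28); WM=21; [14,21) fires=22
i=19 t=25 v=4: → [21,28); WM=23
i=20 t=21 v=4: DROP (t<23-1); WM=23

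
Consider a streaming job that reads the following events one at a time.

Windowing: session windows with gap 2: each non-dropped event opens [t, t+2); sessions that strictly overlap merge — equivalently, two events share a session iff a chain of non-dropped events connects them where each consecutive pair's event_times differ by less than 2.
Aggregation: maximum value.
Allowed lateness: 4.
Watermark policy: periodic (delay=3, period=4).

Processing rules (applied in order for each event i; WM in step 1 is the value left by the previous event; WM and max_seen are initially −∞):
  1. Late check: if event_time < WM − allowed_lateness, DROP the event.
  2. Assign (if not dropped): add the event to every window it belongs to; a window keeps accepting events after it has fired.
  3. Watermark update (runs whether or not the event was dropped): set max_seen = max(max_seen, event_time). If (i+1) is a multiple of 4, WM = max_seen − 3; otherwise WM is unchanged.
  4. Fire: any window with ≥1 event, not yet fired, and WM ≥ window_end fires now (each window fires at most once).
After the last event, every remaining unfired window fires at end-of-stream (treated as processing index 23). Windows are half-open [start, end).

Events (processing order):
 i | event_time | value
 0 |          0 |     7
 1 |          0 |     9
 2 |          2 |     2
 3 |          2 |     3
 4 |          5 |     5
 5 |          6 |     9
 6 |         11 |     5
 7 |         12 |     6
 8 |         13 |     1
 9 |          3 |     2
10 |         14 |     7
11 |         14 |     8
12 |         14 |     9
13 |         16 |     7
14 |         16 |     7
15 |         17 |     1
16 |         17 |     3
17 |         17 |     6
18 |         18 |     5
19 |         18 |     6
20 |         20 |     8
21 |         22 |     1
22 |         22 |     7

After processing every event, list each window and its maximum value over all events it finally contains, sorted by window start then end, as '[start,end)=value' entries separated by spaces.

i=0 t=0 v=7: → [0,2); WM=−∞
i=1 t=0 v=9: → [0,2); WM=−∞
i=2 t=2 v=2: → [2,4); WM=−∞
i=3 t=2 v=3: → [2,4); WM=-1
i=4 t=5 v=5: → [5,7); WM=-1
i=5 t=6 v=9: → [5,8); WM=-1
i=6 t=11 v=5: → [11,13); WM=-1
i=7 t=12 v=6: → [11,14); WM=9
i=8 t=13 v=1: → [11,15); WM=9
i=9 t=3 v=2: DROP (t<9-4); WM=9
i=10 t=14 v=7: → [11,16); WM=9
i=11 t=14 v=8: → [11,16); WM=11
i=12 t=14 v=9: → [11,16); WM=11
i=13 t=16 v=7: → [16,18); WM=11
i=14 t=16 v=7: → [16,18); WM=11
i=15 t=17 v=1: → [16,19); WM=14
i=16 t=17 v=3: → [16,19); WM=14
i=17 t=17 v=6: → [16,19); WM=14
i=18 t=18 v=5: → [16,20); WM=14
i=19 t=18 v=6: → [16,20); WM=15
i=20 t=20 v=8: → [20,22); WM=15
i=21 t=22 v=1: → [22,24); WM=15
i=22 t=22 v=7: → [22,24); WM=15

[0,2)=9 [2,4)=3 [5,8)=9 [11,16)=9 [16,20)=7 [20,22)=8 [22,24)=7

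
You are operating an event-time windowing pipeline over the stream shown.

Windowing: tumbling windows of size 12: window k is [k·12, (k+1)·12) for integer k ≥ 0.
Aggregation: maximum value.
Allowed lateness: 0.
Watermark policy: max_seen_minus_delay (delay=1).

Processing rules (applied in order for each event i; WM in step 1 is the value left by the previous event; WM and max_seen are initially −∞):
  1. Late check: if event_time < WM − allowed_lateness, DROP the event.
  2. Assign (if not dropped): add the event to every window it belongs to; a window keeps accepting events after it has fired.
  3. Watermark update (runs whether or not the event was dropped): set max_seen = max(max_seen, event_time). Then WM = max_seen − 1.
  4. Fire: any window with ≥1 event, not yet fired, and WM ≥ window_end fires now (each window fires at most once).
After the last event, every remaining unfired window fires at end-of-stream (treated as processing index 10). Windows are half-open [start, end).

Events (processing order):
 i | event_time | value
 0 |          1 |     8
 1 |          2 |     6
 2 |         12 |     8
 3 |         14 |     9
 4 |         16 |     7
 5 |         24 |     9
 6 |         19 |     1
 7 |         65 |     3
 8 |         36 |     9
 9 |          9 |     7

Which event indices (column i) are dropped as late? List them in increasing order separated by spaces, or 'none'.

i=0 t=1 v=8: → [0,12); WM=0
i=1 t=2 v=6: → [0,12); WM=1
i=2 t=12 v=8: → [12,24); WM=11
i=3 t=14 v=9: → [12,24); WM=13; [0,12) fires=8
i=4 t=16 v=7: → [12,24); WM=15
i=5 t=24 v=9: → [24,36); WM=23
i=6 t=19 v=1: DROP (t<23-0); WM=23
i=7 t=65 v=3: → [60,72); WM=64; [12,24) fires=9 [24,36) fires=9
i=8 t=36 v=9: DROP (t<64-0); WM=64
i=9 t=9 v=7: DROP (t<64-0); WM=64

6 8 9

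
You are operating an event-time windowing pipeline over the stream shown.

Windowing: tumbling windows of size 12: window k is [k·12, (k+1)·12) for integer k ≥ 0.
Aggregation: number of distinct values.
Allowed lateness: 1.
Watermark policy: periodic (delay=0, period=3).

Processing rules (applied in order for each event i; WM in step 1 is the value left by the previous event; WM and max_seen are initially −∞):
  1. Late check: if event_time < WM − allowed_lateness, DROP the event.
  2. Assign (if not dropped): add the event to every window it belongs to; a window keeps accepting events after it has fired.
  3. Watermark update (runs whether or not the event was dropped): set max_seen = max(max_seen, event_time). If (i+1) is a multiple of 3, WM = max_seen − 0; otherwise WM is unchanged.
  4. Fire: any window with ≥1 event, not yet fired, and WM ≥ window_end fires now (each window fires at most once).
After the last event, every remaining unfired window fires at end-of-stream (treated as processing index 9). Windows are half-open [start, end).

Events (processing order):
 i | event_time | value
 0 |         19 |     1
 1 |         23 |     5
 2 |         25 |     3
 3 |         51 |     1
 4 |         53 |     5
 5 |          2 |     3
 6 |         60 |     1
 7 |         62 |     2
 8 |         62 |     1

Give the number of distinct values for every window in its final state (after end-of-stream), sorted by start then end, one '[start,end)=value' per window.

i=0 t=19 v=1: → [12,24); WM=−∞
i=1 t=23 v=5: → [12,24); WM=−∞
i=2 t=25 v=3: → [24,36); WM=25; [12,24) fires=2
i=3 t=51 v=1: → [48,60); WM=25
i=4 t=53 v=5: → [48,60); WM=25
i=5 t=2 v=3: DROP (t<25-1); WM=53; [24,36) fires=1
i=6 t=60 v=1: → [60,72); WM=53
i=7 t=62 v=2: → [60,72); WM=53
i=8 t=62 v=1: → [60,72); WM=62; [48,60) fires=2

[12,24)=2 [24,36)=1 [48,60)=2 [60,72)=2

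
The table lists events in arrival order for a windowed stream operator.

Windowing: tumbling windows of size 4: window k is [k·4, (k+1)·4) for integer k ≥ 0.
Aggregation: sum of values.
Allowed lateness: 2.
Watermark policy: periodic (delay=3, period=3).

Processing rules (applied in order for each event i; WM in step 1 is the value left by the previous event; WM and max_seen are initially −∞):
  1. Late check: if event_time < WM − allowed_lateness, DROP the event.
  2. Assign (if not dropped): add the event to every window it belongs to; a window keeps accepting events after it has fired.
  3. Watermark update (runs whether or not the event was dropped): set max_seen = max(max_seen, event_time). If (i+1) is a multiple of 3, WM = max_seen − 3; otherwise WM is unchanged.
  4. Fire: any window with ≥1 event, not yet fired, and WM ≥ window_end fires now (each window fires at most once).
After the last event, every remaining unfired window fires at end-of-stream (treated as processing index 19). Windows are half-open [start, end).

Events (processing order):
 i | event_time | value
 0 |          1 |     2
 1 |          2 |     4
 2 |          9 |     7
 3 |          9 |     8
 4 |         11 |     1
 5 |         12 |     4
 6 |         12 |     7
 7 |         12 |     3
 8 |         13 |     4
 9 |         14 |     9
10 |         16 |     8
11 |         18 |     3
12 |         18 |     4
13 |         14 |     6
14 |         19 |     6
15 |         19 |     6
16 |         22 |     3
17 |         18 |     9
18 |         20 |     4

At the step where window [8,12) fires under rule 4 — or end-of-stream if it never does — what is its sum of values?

16

i=0 t=1 v=2: → [0,4); WM=−∞
i=1 t=2 v=4: → [0,4); WM=−∞
i=2 t=9 v=7: → [8,12); WM=6; [0,4) fires=6
i=3 t=9 v=8: → [8,12); WM=6
i=4 t=11 v=1: → [8,12); WM=6
i=5 t=12 v=4: → [12,16); WM=9
i=6 t=12 v=7: → [12,16); WM=9
i=7 t=12 v=3: → [12,16); WM=9
i=8 t=13 v=4: → [12,16); WM=10
i=9 t=14 v=9: → [12,16); WM=10
i=10 t=16 v=8: → [16,20); WM=10
i=11 t=18 v=3: → [16,20); WM=15; [8,12) fires=16
i=12 t=18 v=4: → [16,20); WM=15
i=13 t=14 v=6: → [12,16); WM=15
i=14 t=19 v=6: → [16,20); WM=16; [12,16) fires=33
i=15 t=19 v=6: → [16,20); WM=16
i=16 t=22 v=3: → [20,24); WM=16
i=17 t=18 v=9: → [16,20); WM=19
i=18 t=20 v=4: → [20,24); WM=19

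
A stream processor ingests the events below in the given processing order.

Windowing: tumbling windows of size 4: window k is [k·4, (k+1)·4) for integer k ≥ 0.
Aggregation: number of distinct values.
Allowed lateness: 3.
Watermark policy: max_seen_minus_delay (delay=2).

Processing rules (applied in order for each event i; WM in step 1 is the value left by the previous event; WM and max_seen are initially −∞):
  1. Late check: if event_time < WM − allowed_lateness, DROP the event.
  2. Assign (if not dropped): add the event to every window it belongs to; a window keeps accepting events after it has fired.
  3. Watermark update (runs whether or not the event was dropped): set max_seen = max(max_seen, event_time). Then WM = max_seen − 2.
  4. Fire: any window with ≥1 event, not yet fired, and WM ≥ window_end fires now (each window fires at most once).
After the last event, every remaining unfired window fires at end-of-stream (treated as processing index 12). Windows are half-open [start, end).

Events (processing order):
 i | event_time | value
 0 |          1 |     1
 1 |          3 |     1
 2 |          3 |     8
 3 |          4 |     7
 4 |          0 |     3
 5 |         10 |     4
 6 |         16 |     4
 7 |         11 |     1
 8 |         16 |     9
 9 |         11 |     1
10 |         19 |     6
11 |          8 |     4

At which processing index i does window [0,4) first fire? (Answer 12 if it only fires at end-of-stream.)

5

i=0 t=1 v=1: → [0,4); WM=-1
i=1 t=3 v=1: → [0,4); WM=1
i=2 t=3 v=8: → [0,4); WM=1
i=3 t=4 v=7: → [4,8); WM=2
i=4 t=0 v=3: → [0,4); WM=2
i=5 t=10 v=4: → [8,12); WM=8; [0,4) fires=3 [4,8) fires=1
i=6 t=16 v=4: → [16,20); WM=14; [8,12) fires=1
i=7 t=11 v=1: → [8,12); WM=14
i=8 t=16 v=9: → [16,20); WM=14
i=9 t=11 v=1: → [8,12); WM=14
i=10 t=19 v=6: → [16,20); WM=17
i=11 t=8 v=4: DROP (t<17-3); WM=17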